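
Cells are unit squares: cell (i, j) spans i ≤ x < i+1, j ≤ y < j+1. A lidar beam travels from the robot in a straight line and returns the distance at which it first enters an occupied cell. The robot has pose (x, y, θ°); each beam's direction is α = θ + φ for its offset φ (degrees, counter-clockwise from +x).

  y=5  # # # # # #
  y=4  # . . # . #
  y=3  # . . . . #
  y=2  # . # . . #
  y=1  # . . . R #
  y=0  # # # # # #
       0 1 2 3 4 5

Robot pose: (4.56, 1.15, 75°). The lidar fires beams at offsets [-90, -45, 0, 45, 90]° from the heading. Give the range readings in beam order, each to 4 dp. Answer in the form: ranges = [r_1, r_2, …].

ranges = [0.4555, 0.5081, 1.7000, 4.4456, 3.6856]

beam 1: φ=-90°, α=345°
  d=(0.9659,-0.2588)  start (4,1)  tX=0.4555 tY=0.5796  stride 1/|dx|=1.0353 1/|dy|=3.8637
    cross x-line → (5,1), t=0.4555 (wall)
  → r_1 = 0.4555
beam 2: φ=-45°, α=30°
  d=(0.8660,0.5000)  start (4,1)  tX=0.5081 tY=1.7000  stride 1/|dx|=1.1547 1/|dy|=2.0000
    cross x-line → (5,1), t=0.5081 (wall)
  → r_2 = 0.5081
beam 3: φ=0°, α=75°
  d=(0.2588,0.9659)  start (4,1)  tX=1.7000 tY=0.8800  stride 1/|dx|=3.8637 1/|dy|=1.0353
    cross y-line → (4,2), t=0.8800
    cross x-line → (5,2), t=1.7000 (wall)
  → r_3 = 1.7000
beam 4: φ=45°, α=120°
  d=(-0.5000,0.8660)  start (4,1)  tX=1.1200 tY=0.9815  stride 1/|dx|=2.0000 1/|dy|=1.1547
    cross y-line → (4,2), t=0.9815
    cross x-line → (3,2), t=1.1200
    cross y-line → (3,3), t=2.1362
    cross x-line → (2,3), t=3.1200
    cross y-line → (2,4), t=3.2909
    cross y-line → (2,5), t=4.4456 (wall)
  → r_4 = 4.4456
beam 5: φ=90°, α=165°
  d=(-0.9659,0.2588)  start (4,1)  tX=0.5798 tY=3.2841  stride 1/|dx|=1.0353 1/|dy|=3.8637
    cross x-line → (3,1), t=0.5798
    cross x-line → (2,1), t=1.6150
    cross x-line → (1,1), t=2.6503
    cross y-line → (1,2), t=3.2841
    cross x-line → (0,2), t=3.6856 (wall)
  → r_5 = 3.6856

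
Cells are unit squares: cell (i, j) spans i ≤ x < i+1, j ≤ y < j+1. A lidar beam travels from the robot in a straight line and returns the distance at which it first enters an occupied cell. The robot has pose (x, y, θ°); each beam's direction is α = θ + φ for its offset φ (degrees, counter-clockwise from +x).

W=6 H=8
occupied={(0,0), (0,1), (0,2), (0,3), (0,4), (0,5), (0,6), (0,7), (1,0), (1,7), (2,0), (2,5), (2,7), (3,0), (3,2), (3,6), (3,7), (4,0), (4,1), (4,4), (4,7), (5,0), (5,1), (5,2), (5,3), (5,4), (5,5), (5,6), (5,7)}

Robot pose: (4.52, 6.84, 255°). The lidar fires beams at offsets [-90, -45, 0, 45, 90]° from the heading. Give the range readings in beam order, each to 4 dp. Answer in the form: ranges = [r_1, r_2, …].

beam 1: φ=-90°, α=165°
  cosα=-0.9659 sinα=0.2588 | (4,6) | tMaxX 0.5383 tMaxY 0.6182 | tΔX 1.0353 tΔY 3.8637
    t=0.5383 [x] (3,6) — stop
  → r_1 = 0.5383
beam 2: φ=-45°, α=210°
  cosα=-0.8660 sinα=-0.5000 | (4,6) | tMaxX 0.6004 tMaxY 1.6800 | tΔX 1.1547 tΔY 2.0000
    t=0.6004 [x] (3,6) — stop
  → r_2 = 0.6004
beam 3: φ=0°, α=255°
  cosα=-0.2588 sinα=-0.9659 | (4,6) | tMaxX 2.0091 tMaxY 0.8696 | tΔX 3.8637 tΔY 1.0353
    t=0.8696 [y] (4,5)
    t=1.9049 [y] (4,4) — stop
  → r_3 = 1.9049
beam 4: φ=45°, α=300°
  cosα=0.5000 sinα=-0.8660 | (4,6) | tMaxX 0.9600 tMaxY 0.9699 | tΔX 2.0000 tΔY 1.1547
    t=0.9600 [x] (5,6) — stop
  → r_4 = 0.9600
beam 5: φ=90°, α=345°
  cosα=0.9659 sinα=-0.2588 | (4,6) | tMaxX 0.4969 tMaxY 3.2455 | tΔX 1.0353 tΔY 3.8637
    t=0.4969 [x] (5,6) — stop
  → r_5 = 0.4969

ranges = [0.5383, 0.6004, 1.9049, 0.9600, 0.4969]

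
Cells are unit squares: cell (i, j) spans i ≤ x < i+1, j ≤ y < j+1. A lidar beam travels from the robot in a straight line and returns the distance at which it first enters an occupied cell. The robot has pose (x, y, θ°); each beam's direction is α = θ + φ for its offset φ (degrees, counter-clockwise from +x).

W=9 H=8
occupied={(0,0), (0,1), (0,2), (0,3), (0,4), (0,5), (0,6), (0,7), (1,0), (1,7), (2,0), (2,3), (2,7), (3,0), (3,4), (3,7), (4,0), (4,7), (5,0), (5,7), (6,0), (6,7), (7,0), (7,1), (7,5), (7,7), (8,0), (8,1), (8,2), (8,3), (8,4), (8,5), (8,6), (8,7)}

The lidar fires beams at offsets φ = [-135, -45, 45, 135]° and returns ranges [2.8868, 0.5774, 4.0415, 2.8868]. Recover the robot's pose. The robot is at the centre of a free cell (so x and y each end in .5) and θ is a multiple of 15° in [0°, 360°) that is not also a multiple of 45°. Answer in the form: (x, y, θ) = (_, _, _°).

The pose lattice has 38·16 = 608 candidates. Test each by forward raycasting.
  (6.5, 5.5, 165°): beam 1 = 0.5774 ≠ 2.8868 ✗
  (5.5, 5.5, 165°): beam 2 = 1.7321 ≠ 0.5774 ✗
  (6.5, 3.5, 105°): beam 1 = 1.7321 ≠ 2.8868 ✗
  …
  (4.5, 4.5, 255°): r_1=2.8868, r_2=0.5774, r_3=4.0415, r_4=2.8868 — all match ✓
Unique over the lattice → pose = (4.5, 4.5, 255°).

(x, y, θ) = (4.5, 4.5, 255°)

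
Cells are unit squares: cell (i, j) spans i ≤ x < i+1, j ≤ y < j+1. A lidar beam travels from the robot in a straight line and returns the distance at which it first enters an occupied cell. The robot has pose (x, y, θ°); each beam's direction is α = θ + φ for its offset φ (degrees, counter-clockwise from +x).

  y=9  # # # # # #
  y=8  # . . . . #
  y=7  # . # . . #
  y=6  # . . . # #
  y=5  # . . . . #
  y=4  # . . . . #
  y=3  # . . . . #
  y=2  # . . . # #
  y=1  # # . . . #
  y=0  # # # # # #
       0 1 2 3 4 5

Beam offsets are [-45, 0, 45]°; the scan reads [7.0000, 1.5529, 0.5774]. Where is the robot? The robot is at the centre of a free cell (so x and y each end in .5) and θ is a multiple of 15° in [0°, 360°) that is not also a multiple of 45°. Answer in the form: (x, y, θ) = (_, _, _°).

The pose lattice has 28·16 = 448 candidates. Test each by forward raycasting.
  (3.5, 3.5, 150°): beam 1 = 3.6235 ≠ 7.0000 ✗
  (2.5, 6.5, 345°): beam 1 = 4.0415 ≠ 7.0000 ✗
  (1.5, 5.5, 120°): beam 1 = 1.9319 ≠ 7.0000 ✗
  (2.5, 3.5, 30°): beam 1 = 1.9319 ≠ 7.0000 ✗
  …
  (4.5, 8.5, 285°): r_1=7.0000, r_2=1.5529, r_3=0.5774 — all match ✓
Unique over the lattice → pose = (4.5, 8.5, 285°).

(x, y, θ) = (4.5, 8.5, 285°)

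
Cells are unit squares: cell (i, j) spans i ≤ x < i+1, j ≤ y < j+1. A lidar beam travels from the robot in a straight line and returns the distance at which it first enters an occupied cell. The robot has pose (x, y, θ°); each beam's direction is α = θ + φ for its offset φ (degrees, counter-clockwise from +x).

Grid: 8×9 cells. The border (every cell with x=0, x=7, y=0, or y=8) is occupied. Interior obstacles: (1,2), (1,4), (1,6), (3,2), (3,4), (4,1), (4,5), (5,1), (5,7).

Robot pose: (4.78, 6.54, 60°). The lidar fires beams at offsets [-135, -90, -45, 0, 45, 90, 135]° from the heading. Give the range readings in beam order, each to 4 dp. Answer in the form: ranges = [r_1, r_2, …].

ranges = [0.5590, 2.5634, 2.2983, 0.5312, 1.5115, 2.9200, 3.9133]

beam 1: φ=-135°, α=285°
  direction (0.2588, -0.9659); cell (4,6); t to first gridline: x 0.8500, y 0.5590 (then +3.8637 / +1.0353)
    (4,5) via y @ 0.5590  # hit
  → r_1 = 0.5590
beam 2: φ=-90°, α=330°
  direction (0.8660, -0.5000); cell (4,6); t to first gridline: x 0.2540, y 1.0800 (then +1.1547 / +2.0000)
    (5,6) via x @ 0.2540
    (5,5) via y @ 1.0800
    (6,5) via x @ 1.4087
    (7,5) via x @ 2.5634  # hit
  → r_2 = 2.5634
beam 3: φ=-45°, α=15°
  direction (0.9659, 0.2588); cell (4,6); t to first gridline: x 0.2278, y 1.7773 (then +1.0353 / +3.8637)
    (5,6) via x @ 0.2278
    (6,6) via x @ 1.2630
    (6,7) via y @ 1.7773
    (7,7) via x @ 2.2983  # hit
  → r_3 = 2.2983
beam 4: φ=0°, α=60°
  direction (0.5000, 0.8660); cell (4,6); t to first gridline: x 0.4400, y 0.5312 (then +2.0000 / +1.1547)
    (5,6) via x @ 0.4400
    (5,7) via y @ 0.5312  # hit
  → r_4 = 0.5312
beam 5: φ=45°, α=105°
  direction (-0.2588, 0.9659); cell (4,6); t to first gridline: x 3.0137, y 0.4762 (then +3.8637 / +1.0353)
    (4,7) via y @ 0.4762
    (4,8) via y @ 1.5115  # hit
  → r_5 = 1.5115
beam 6: φ=90°, α=150°
  direction (-0.8660, 0.5000); cell (4,6); t to first gridline: x 0.9007, y 0.9200 (then +1.1547 / +2.0000)
    (3,6) via x @ 0.9007
    (3,7) via y @ 0.9200
    (2,7) via x @ 2.0554
    (2,8) via y @ 2.9200  # hit
  → r_6 = 2.9200
beam 7: φ=135°, α=195°
  direction (-0.9659, -0.2588); cell (4,6); t to first gridline: x 0.8075, y 2.0864 (then +1.0353 / +3.8637)
    (3,6) via x @ 0.8075
    (2,6) via x @ 1.8428
    (2,5) via y @ 2.0864
    (1,5) via x @ 2.8781
    (0,5) via x @ 3.9133  # hit
  → r_7 = 3.9133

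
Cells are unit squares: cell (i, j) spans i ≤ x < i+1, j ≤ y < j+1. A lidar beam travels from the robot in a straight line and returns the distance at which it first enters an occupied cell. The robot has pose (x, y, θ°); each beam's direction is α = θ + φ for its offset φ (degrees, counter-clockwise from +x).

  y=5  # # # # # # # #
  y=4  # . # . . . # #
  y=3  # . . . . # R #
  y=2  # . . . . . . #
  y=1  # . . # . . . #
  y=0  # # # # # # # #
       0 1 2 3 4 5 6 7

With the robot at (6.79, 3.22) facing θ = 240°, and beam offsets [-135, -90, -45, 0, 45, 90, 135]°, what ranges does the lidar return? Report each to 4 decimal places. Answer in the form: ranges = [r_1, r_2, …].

beam 1: φ=-135°, α=105°
  cosα=-0.2588 sinα=0.9659 | (6,3) | tMaxX 3.0523 tMaxY 0.8075 | tΔX 3.8637 tΔY 1.0353
    t=0.8075 [y] (6,4) — stop
  → r_1 = 0.8075
beam 2: φ=-90°, α=150°
  cosα=-0.8660 sinα=0.5000 | (6,3) | tMaxX 0.9122 tMaxY 1.5600 | tΔX 1.1547 tΔY 2.0000
    t=0.9122 [x] (5,3) — stop
  → r_2 = 0.9122
beam 3: φ=-45°, α=195°
  cosα=-0.9659 sinα=-0.2588 | (6,3) | tMaxX 0.8179 tMaxY 0.8500 | tΔX 1.0353 tΔY 3.8637
    t=0.8179 [x] (5,3) — stop
  → r_3 = 0.8179
beam 4: φ=0°, α=240°
  cosα=-0.5000 sinα=-0.8660 | (6,3) | tMaxX 1.5800 tMaxY 0.2540 | tΔX 2.0000 tΔY 1.1547
    t=0.2540 [y] (6,2)
    t=1.4087 [y] (6,1)
    t=1.5800 [x] (5,1)
    t=2.5634 [y] (5,0) — stop
  → r_4 = 2.5634
beam 5: φ=45°, α=285°
  cosα=0.2588 sinα=-0.9659 | (6,3) | tMaxX 0.8114 tMaxY 0.2278 | tΔX 3.8637 tΔY 1.0353
    t=0.2278 [y] (6,2)
    t=0.8114 [x] (7,2) — stop
  → r_5 = 0.8114
beam 6: φ=90°, α=330°
  cosα=0.8660 sinα=-0.5000 | (6,3) | tMaxX 0.2425 tMaxY 0.4400 | tΔX 1.1547 tΔY 2.0000
    t=0.2425 [x] (7,3) — stop
  → r_6 = 0.2425
beam 7: φ=135°, α=15°
  cosα=0.9659 sinα=0.2588 | (6,3) | tMaxX 0.2174 tMaxY 3.0137 | tΔX 1.0353 tΔY 3.8637
    t=0.2174 [x] (7,3) — stop
  → r_7 = 0.2174

ranges = [0.8075, 0.9122, 0.8179, 2.5634, 0.8114, 0.2425, 0.2174]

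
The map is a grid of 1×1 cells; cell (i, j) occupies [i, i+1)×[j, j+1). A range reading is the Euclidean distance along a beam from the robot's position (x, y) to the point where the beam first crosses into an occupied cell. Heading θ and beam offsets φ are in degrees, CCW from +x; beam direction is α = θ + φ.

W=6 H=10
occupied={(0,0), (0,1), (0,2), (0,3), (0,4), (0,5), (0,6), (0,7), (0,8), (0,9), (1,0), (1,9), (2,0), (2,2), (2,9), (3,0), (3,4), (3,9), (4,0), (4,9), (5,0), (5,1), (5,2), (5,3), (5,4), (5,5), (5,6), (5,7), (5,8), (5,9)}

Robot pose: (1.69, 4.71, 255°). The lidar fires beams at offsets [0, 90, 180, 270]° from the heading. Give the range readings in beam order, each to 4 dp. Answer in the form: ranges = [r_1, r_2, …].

beam 1: φ=0°, α=255°
  direction (-0.2588, -0.9659); cell (1,4); t to first gridline: x 2.6660, y 0.7350 (then +3.8637 / +1.0353)
    (1,3) via y @ 0.7350
    (1,2) via y @ 1.7703
    (0,2) via x @ 2.6660  # hit
  → r_1 = 2.6660
beam 2: φ=90°, α=345°
  direction (0.9659, -0.2588); cell (1,4); t to first gridline: x 0.3209, y 2.7432 (then +1.0353 / +3.8637)
    (2,4) via x @ 0.3209
    (3,4) via x @ 1.3562  # hit
  → r_2 = 1.3562
beam 3: φ=180°, α=75°
  direction (0.2588, 0.9659); cell (1,4); t to first gridline: x 1.1977, y 0.3002 (then +3.8637 / +1.0353)
    (1,5) via y @ 0.3002
    (2,5) via x @ 1.1977
    (2,6) via y @ 1.3355
    (2,7) via y @ 2.3708
    (2,8) via y @ 3.4061
    (2,9) via y @ 4.4413  # hit
  → r_3 = 4.4413
beam 4: φ=270°, α=165°
  direction (-0.9659, 0.2588); cell (1,4); t to first gridline: x 0.7143, y 1.1205 (then +1.0353 / +3.8637)
    (0,4) via x @ 0.7143  # hit
  → r_4 = 0.7143

ranges = [2.6660, 1.3562, 4.4413, 0.7143]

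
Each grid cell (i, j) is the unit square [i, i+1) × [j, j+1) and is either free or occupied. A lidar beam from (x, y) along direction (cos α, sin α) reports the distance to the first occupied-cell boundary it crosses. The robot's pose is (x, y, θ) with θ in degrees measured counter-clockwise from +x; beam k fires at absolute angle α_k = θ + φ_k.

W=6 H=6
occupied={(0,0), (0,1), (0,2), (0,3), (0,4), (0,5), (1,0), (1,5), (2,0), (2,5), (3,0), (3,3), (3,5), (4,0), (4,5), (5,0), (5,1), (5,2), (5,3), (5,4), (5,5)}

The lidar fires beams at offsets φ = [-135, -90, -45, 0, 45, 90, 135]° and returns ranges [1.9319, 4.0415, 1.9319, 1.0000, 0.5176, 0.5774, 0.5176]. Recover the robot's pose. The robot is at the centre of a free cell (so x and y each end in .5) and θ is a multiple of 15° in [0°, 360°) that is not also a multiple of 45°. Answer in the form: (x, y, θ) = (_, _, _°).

Candidates: 15 free-cell centres × 16 headings = 240 poses. Raycast each; keep the one whose scan matches to 4 dp.
  (2.5, 1.5, 105°): beam 1 = 1.0000 ≠ 1.9319 ✗
  (2.5, 3.5, 30°): beam 1 = 2.5882 ≠ 1.9319 ✗
  (3.5, 4.5, 75°): beam 1 = 0.5774 ≠ 1.9319 ✗
  (2.5, 1.5, 30°): beam 1 = 0.5176 ≠ 1.9319 ✗
  (4.5, 2.5, 300°): beam 1 = 3.6235 ≠ 1.9319 ✗
  …
  (1.5, 4.5, 30°): r_1=1.9319, r_2=4.0415, r_3=1.9319, r_4=1.0000, r_5=0.5176, r_6=0.5774, r_7=0.5176 — all match ✓
Only this pose fits every beam.

(x, y, θ) = (1.5, 4.5, 30°)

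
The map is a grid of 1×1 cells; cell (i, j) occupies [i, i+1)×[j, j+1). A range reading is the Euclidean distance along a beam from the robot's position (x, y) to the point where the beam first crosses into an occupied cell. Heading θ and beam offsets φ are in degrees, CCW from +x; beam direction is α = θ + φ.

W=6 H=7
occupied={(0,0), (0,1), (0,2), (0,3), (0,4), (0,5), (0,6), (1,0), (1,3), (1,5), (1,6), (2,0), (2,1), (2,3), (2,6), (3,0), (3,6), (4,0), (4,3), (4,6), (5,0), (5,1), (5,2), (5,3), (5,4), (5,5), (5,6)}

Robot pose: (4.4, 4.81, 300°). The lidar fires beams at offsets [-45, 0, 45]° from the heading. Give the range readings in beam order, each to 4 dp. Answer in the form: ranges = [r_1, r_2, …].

beam 1: φ=-45°, α=255°
  direction (-0.2588, -0.9659); cell (4,4); t to first gridline: x 1.5455, y 0.8386 (then +3.8637 / +1.0353)
    (4,3) via y @ 0.8386  # hit
  → r_1 = 0.8386
beam 2: φ=0°, α=300°
  direction (0.5000, -0.8660); cell (4,4); t to first gridline: x 1.2000, y 0.9353 (then +2.0000 / +1.1547)
    (4,3) via y @ 0.9353  # hit
  → r_2 = 0.9353
beam 3: φ=45°, α=345°
  direction (0.9659, -0.2588); cell (4,4); t to first gridline: x 0.6212, y 3.1296 (then +1.0353 / +3.8637)
    (5,4) via x @ 0.6212  # hit
  → r_3 = 0.6212

ranges = [0.8386, 0.9353, 0.6212]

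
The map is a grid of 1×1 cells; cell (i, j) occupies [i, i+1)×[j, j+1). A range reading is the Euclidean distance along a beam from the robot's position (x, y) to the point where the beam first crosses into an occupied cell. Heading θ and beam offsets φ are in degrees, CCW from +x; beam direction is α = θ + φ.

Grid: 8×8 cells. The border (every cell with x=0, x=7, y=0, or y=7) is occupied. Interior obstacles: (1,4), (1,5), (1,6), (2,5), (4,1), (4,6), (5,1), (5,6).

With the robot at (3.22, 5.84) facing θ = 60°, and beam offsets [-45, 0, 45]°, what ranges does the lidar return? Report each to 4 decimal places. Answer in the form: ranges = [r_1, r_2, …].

ranges = [0.8075, 1.3395, 1.2009]

beam 1: φ=-45°, α=15°
  cosα=0.9659 sinα=0.2588 | (3,5) | tMaxX 0.8075 tMaxY 0.6182 | tΔX 1.0353 tΔY 3.8637
    t=0.6182 [y] (3,6)
    t=0.8075 [x] (4,6) — stop
  → r_1 = 0.8075
beam 2: φ=0°, α=60°
  cosα=0.5000 sinα=0.8660 | (3,5) | tMaxX 1.5600 tMaxY 0.1848 | tΔX 2.0000 tΔY 1.1547
    t=0.1848 [y] (3,6)
    t=1.3395 [y] (3,7) — stop
  → r_2 = 1.3395
beam 3: φ=45°, α=105°
  cosα=-0.2588 sinα=0.9659 | (3,5) | tMaxX 0.8500 tMaxY 0.1656 | tΔX 3.8637 tΔY 1.0353
    t=0.1656 [y] (3,6)
    t=0.8500 [x] (2,6)
    t=1.2009 [y] (2,7) — stop
  → r_3 = 1.2009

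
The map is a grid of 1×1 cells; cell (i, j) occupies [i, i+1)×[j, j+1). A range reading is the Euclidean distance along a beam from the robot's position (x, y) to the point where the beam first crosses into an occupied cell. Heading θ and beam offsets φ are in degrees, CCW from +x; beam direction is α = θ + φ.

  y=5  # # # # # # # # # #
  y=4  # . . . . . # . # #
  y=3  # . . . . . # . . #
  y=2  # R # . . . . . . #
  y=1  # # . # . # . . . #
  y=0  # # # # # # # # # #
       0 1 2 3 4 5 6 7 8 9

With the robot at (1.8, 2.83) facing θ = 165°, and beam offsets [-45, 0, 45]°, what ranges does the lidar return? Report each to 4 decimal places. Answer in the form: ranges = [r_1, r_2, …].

beam 1: φ=-45°, α=120°
  d=(-0.5000,0.8660)  start (1,2)  tX=1.6000 tY=0.1963  stride 1/|dx|=2.0000 1/|dy|=1.1547
    cross y-line → (1,3), t=0.1963
    cross y-line → (1,4), t=1.3510
    cross x-line → (0,4), t=1.6000 (wall)
  → r_1 = 1.6000
beam 2: φ=0°, α=165°
  d=(-0.9659,0.2588)  start (1,2)  tX=0.8282 tY=0.6568  stride 1/|dx|=1.0353 1/|dy|=3.8637
    cross y-line → (1,3), t=0.6568
    cross x-line → (0,3), t=0.8282 (wall)
  → r_2 = 0.8282
beam 3: φ=45°, α=210°
  d=(-0.8660,-0.5000)  start (1,2)  tX=0.9238 tY=1.6600  stride 1/|dx|=1.1547 1/|dy|=2.0000
    cross x-line → (0,2), t=0.9238 (wall)
  → r_3 = 0.9238

ranges = [1.6000, 0.8282, 0.9238]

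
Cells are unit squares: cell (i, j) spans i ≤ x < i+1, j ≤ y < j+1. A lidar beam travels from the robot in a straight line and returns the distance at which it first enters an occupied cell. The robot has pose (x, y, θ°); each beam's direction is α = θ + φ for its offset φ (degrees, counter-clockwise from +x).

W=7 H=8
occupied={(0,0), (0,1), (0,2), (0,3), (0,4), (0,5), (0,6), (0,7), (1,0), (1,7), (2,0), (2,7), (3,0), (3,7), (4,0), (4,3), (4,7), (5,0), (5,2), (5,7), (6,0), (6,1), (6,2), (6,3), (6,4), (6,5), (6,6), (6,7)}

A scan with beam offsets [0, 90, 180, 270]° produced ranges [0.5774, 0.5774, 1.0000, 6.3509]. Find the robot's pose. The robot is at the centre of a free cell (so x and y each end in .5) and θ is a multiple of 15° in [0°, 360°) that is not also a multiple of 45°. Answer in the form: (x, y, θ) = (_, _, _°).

(x, y, θ) = (1.5, 1.5, 150°)

The pose lattice has 28·16 = 448 candidates. Test each by forward raycasting.
  (5.5, 4.5, 195°): beam 1 = 4.6587 ≠ 0.5774 ✗
  (5.5, 3.5, 165°): beam 1 = 0.5176 ≠ 0.5774 ✗
  (2.5, 4.5, 300°): beam 1 = 4.0415 ≠ 0.5774 ✗
  …
  (1.5, 1.5, 150°): r_1=0.5774, r_2=0.5774, r_3=1.0000, r_4=6.3509 — all match ✓
Unique over the lattice → pose = (1.5, 1.5, 150°).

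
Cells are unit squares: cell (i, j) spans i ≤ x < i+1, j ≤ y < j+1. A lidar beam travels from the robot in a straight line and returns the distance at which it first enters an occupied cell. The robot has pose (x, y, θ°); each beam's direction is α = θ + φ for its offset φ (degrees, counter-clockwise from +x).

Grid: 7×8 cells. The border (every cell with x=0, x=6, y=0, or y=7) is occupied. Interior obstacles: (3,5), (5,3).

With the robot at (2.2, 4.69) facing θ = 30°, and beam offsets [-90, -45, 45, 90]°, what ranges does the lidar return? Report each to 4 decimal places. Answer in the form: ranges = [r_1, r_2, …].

beam 1: φ=-90°, α=300°
  dir = (cos 300°, sin 300°) = (0.5000, -0.8660); from cell (2,4)
  next x-line at t=1.6000, next y-line at t=0.7967; Δt_x=2.0000, Δt_y=1.1547
    y: enter (2,3) at t=0.7967
    x: enter (3,3) at t=1.6000
    y: enter (3,2) at t=1.9514
    y: enter (3,1) at t=3.1061
    x: enter (4,1) at t=3.6000
    y: enter (4,0) at t=4.2608 ← occupied
  → r_1 = 4.2608
beam 2: φ=-45°, α=345°
  dir = (cos 345°, sin 345°) = (0.9659, -0.2588); from cell (2,4)
  next x-line at t=0.8282, next y-line at t=2.6660; Δt_x=1.0353, Δt_y=3.8637
    x: enter (3,4) at t=0.8282
    x: enter (4,4) at t=1.8635
    y: enter (4,3) at t=2.6660
    x: enter (5,3) at t=2.8988 ← occupied
  → r_2 = 2.8988
beam 3: φ=45°, α=75°
  dir = (cos 75°, sin 75°) = (0.2588, 0.9659); from cell (2,4)
  next x-line at t=3.0910, next y-line at t=0.3209; Δt_x=3.8637, Δt_y=1.0353
    y: enter (2,5) at t=0.3209
    y: enter (2,6) at t=1.3562
    y: enter (2,7) at t=2.3915 ← occupied
  → r_3 = 2.3915
beam 4: φ=90°, α=120°
  dir = (cos 120°, sin 120°) = (-0.5000, 0.8660); from cell (2,4)
  next x-line at t=0.4000, next y-line at t=0.3580; Δt_x=2.0000, Δt_y=1.1547
    y: enter (2,5) at t=0.3580
    x: enter (1,5) at t=0.4000
    y: enter (1,6) at t=1.5127
    x: enter (0,6) at t=2.4000 ← occupied
  → r_4 = 2.4000

ranges = [4.2608, 2.8988, 2.3915, 2.4000]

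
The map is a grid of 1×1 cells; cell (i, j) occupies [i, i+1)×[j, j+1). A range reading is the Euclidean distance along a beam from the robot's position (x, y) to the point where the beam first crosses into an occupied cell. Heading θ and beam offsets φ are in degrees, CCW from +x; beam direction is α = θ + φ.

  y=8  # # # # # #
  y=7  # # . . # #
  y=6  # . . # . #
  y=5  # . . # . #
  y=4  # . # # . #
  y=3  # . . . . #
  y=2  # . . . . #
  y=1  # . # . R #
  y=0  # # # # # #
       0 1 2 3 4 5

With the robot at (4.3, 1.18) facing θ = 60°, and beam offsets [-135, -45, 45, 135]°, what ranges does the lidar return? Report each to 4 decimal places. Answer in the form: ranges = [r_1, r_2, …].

ranges = [0.1863, 0.7247, 2.9195, 0.6955]

beam 1: φ=-135°, α=285°
  dir = (cos 285°, sin 285°) = (0.2588, -0.9659); from cell (4,1)
  next x-line at t=2.7046, next y-line at t=0.1863; Δt_x=3.8637, Δt_y=1.0353
    y: enter (4,0) at t=0.1863 ← occupied
  → r_1 = 0.1863
beam 2: φ=-45°, α=15°
  dir = (cos 15°, sin 15°) = (0.9659, 0.2588); from cell (4,1)
  next x-line at t=0.7247, next y-line at t=3.1682; Δt_x=1.0353, Δt_y=3.8637
    x: enter (5,1) at t=0.7247 ← occupied
  → r_2 = 0.7247
beam 3: φ=45°, α=105°
  dir = (cos 105°, sin 105°) = (-0.2588, 0.9659); from cell (4,1)
  next x-line at t=1.1591, next y-line at t=0.8489; Δt_x=3.8637, Δt_y=1.0353
    y: enter (4,2) at t=0.8489
    x: enter (3,2) at t=1.1591
    y: enter (3,3) at t=1.8842
    y: enter (3,4) at t=2.9195 ← occupied
  → r_3 = 2.9195
beam 4: φ=135°, α=195°
  dir = (cos 195°, sin 195°) = (-0.9659, -0.2588); from cell (4,1)
  next x-line at t=0.3106, next y-line at t=0.6955; Δt_x=1.0353, Δt_y=3.8637
    x: enter (3,1) at t=0.3106
    y: enter (3,0) at t=0.6955 ← occupied
  → r_4 = 0.6955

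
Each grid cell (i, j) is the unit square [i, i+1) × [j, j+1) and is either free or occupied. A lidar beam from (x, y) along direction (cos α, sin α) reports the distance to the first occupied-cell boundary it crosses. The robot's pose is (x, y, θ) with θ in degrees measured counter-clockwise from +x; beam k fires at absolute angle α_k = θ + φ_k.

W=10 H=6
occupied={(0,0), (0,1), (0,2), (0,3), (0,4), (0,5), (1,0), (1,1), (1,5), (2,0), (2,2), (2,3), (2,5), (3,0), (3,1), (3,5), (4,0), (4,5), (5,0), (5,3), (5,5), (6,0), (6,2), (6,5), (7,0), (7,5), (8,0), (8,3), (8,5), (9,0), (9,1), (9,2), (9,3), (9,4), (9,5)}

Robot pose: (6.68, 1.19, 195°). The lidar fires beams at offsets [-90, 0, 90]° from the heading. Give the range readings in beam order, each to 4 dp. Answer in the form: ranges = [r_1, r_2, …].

ranges = [0.8386, 0.7341, 0.1967]

beam 1: φ=-90°, α=105°
  direction (-0.2588, 0.9659); cell (6,1); t to first gridline: x 2.6273, y 0.8386 (then +3.8637 / +1.0353)
    (6,2) via y @ 0.8386  # hit
  → r_1 = 0.8386
beam 2: φ=0°, α=195°
  direction (-0.9659, -0.2588); cell (6,1); t to first gridline: x 0.7040, y 0.7341 (then +1.0353 / +3.8637)
    (5,1) via x @ 0.7040
    (5,0) via y @ 0.7341  # hit
  → r_2 = 0.7341
beam 3: φ=90°, α=285°
  direction (0.2588, -0.9659); cell (6,1); t to first gridline: x 1.2364, y 0.1967 (then +3.8637 / +1.0353)
    (6,0) via y @ 0.1967  # hit
  → r_3 = 0.1967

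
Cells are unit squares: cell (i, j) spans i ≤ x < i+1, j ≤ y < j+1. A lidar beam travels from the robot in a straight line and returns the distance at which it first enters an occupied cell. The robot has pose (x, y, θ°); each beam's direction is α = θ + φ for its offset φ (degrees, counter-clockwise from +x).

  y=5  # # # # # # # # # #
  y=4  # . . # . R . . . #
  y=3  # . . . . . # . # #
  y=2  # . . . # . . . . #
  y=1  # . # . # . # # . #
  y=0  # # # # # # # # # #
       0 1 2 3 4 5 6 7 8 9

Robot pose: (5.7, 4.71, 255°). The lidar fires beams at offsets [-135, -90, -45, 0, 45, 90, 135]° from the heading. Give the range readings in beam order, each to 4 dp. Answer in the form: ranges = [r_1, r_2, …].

beam 1: φ=-135°, α=120°
  direction (-0.5000, 0.8660); cell (5,4); t to first gridline: x 1.4000, y 0.3349 (then +2.0000 / +1.1547)
    (5,5) via y @ 0.3349  # hit
  → r_1 = 0.3349
beam 2: φ=-90°, α=165°
  direction (-0.9659, 0.2588); cell (5,4); t to first gridline: x 0.7247, y 1.1205 (then +1.0353 / +3.8637)
    (4,4) via x @ 0.7247
    (4,5) via y @ 1.1205  # hit
  → r_2 = 1.1205
beam 3: φ=-45°, α=210°
  direction (-0.8660, -0.5000); cell (5,4); t to first gridline: x 0.8083, y 1.4200 (then +1.1547 / +2.0000)
    (4,4) via x @ 0.8083
    (4,3) via y @ 1.4200
    (3,3) via x @ 1.9630
    (2,3) via x @ 3.1177
    (2,2) via y @ 3.4200
    (1,2) via x @ 4.2724
    (1,1) via y @ 5.4200
    (0,1) via x @ 5.4271  # hit
  → r_3 = 5.4271
beam 4: φ=0°, α=255°
  direction (-0.2588, -0.9659); cell (5,4); t to first gridline: x 2.7046, y 0.7350 (then +3.8637 / +1.0353)
    (5,3) via y @ 0.7350
    (5,2) via y @ 1.7703
    (4,2) via x @ 2.7046  # hit
  → r_4 = 2.7046
beam 5: φ=45°, α=300°
  direction (0.5000, -0.8660); cell (5,4); t to first gridline: x 0.6000, y 0.8198 (then +2.0000 / +1.1547)
    (6,4) via x @ 0.6000
    (6,3) via y @ 0.8198  # hit
  → r_5 = 0.8198
beam 6: φ=90°, α=345°
  direction (0.9659, -0.2588); cell (5,4); t to first gridline: x 0.3106, y 2.7432 (then +1.0353 / +3.8637)
    (6,4) via x @ 0.3106
    (7,4) via x @ 1.3459
    (8,4) via x @ 2.3811
    (8,3) via y @ 2.7432  # hit
  → r_6 = 2.7432
beam 7: φ=135°, α=30°
  direction (0.8660, 0.5000); cell (5,4); t to first gridline: x 0.3464, y 0.5800 (then +1.1547 / +2.0000)
    (6,4) via x @ 0.3464
    (6,5) via y @ 0.5800  # hit
  → r_7 = 0.5800

ranges = [0.3349, 1.1205, 5.4271, 2.7046, 0.8198, 2.7432, 0.5800]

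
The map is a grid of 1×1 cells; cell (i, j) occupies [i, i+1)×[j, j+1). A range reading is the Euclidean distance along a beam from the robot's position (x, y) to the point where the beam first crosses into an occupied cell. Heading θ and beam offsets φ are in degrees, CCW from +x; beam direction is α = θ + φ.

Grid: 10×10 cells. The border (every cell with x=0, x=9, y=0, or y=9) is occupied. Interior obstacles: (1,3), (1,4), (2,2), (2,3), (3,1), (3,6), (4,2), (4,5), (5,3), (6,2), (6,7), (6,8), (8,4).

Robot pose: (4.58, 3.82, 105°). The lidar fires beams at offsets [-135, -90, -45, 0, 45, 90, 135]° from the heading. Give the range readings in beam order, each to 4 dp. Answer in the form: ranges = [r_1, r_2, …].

ranges = [0.4850, 0.4348, 3.6719, 1.2216, 4.1338, 1.6357, 0.9469]

beam 1: φ=-135°, α=330°
  cosα=0.8660 sinα=-0.5000 | (4,3) | tMaxX 0.4850 tMaxY 1.6400 | tΔX 1.1547 tΔY 2.0000
    t=0.4850 [x] (5,3) — stop
  → r_1 = 0.4850
beam 2: φ=-90°, α=15°
  cosα=0.9659 sinα=0.2588 | (4,3) | tMaxX 0.4348 tMaxY 0.6955 | tΔX 1.0353 tΔY 3.8637
    t=0.4348 [x] (5,3) — stop
  → r_2 = 0.4348
beam 3: φ=-45°, α=60°
  cosα=0.5000 sinα=0.8660 | (4,3) | tMaxX 0.8400 tMaxY 0.2078 | tΔX 2.0000 tΔY 1.1547
    t=0.2078 [y] (4,4)
    t=0.8400 [x] (5,4)
    t=1.3625 [y] (5,5)
    t=2.5172 [y] (5,6)
    t=2.8400 [x] (6,6)
    t=3.6719 [y] (6,7) — stop
  → r_3 = 3.6719
beam 4: φ=0°, α=105°
  cosα=-0.2588 sinα=0.9659 | (4,3) | tMaxX 2.2409 tMaxY 0.1863 | tΔX 3.8637 tΔY 1.0353
    t=0.1863 [y] (4,4)
    t=1.2216 [y] (4,5) — stop
  → r_4 = 1.2216
beam 5: φ=45°, α=150°
  cosα=-0.8660 sinα=0.5000 | (4,3) | tMaxX 0.6697 tMaxY 0.3600 | tΔX 1.1547 tΔY 2.0000
    t=0.3600 [y] (4,4)
    t=0.6697 [x] (3,4)
    t=1.8244 [x] (2,4)
    t=2.3600 [y] (2,5)
    t=2.9791 [x] (1,5)
    t=4.1338 [x] (0,5) — stop
  → r_5 = 4.1338
beam 6: φ=90°, α=195°
  cosα=-0.9659 sinα=-0.2588 | (4,3) | tMaxX 0.6005 tMaxY 3.1682 | tΔX 1.0353 tΔY 3.8637
    t=0.6005 [x] (3,3)
    t=1.6357 [x] (2,3) — stop
  → r_6 = 1.6357
beam 7: φ=135°, α=240°
  cosα=-0.5000 sinα=-0.8660 | (4,3) | tMaxX 1.1600 tMaxY 0.9469 | tΔX 2.0000 tΔY 1.1547
    t=0.9469 [y] (4,2) — stop
  → r_7 = 0.9469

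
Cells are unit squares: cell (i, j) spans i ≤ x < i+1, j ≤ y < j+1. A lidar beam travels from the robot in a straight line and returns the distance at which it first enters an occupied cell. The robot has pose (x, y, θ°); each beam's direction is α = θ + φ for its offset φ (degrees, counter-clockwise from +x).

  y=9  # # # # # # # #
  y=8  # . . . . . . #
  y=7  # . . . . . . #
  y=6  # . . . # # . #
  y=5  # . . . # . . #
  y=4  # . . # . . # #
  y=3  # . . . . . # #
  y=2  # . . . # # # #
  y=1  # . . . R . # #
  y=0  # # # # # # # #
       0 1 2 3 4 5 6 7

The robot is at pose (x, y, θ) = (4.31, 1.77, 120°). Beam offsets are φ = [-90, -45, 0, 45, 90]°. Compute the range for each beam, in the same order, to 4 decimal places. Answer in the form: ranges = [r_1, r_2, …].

ranges = [0.4600, 0.2381, 0.2656, 3.4268, 1.5400]

beam 1: φ=-90°, α=30°
  cosα=0.8660 sinα=0.5000 | (4,1) | tMaxX 0.7967 tMaxY 0.4600 | tΔX 1.1547 tΔY 2.0000
    t=0.4600 [y] (4,2) — stop
  → r_1 = 0.4600
beam 2: φ=-45°, α=75°
  cosα=0.2588 sinα=0.9659 | (4,1) | tMaxX 2.6660 tMaxY 0.2381 | tΔX 3.8637 tΔY 1.0353
    t=0.2381 [y] (4,2) — stop
  → r_2 = 0.2381
beam 3: φ=0°, α=120°
  cosα=-0.5000 sinα=0.8660 | (4,1) | tMaxX 0.6200 tMaxY 0.2656 | tΔX 2.0000 tΔY 1.1547
    t=0.2656 [y] (4,2) — stop
  → r_3 = 0.2656
beam 4: φ=45°, α=165°
  cosα=-0.9659 sinα=0.2588 | (4,1) | tMaxX 0.3209 tMaxY 0.8887 | tΔX 1.0353 tΔY 3.8637
    t=0.3209 [x] (3,1)
    t=0.8887 [y] (3,2)
    t=1.3562 [x] (2,2)
    t=2.3915 [x] (1,2)
    t=3.4268 [x] (0,2) — stop
  → r_4 = 3.4268
beam 5: φ=90°, α=210°
  cosα=-0.8660 sinα=-0.5000 | (4,1) | tMaxX 0.3580 tMaxY 1.5400 | tΔX 1.1547 tΔY 2.0000
    t=0.3580 [x] (3,1)
    t=1.5127 [x] (2,1)
    t=1.5400 [y] (2,0) — stop
  → r_5 = 1.5400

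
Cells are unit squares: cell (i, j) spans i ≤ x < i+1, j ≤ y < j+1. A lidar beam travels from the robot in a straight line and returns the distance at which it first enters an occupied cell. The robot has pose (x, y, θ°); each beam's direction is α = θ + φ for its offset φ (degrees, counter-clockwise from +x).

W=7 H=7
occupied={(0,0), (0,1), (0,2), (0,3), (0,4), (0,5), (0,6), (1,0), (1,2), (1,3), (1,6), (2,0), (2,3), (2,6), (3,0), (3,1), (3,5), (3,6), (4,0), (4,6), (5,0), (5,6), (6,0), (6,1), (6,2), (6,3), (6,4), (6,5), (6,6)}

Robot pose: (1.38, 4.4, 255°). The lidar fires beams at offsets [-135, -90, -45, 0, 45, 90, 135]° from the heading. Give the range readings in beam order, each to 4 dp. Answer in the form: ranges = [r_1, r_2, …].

ranges = [0.7600, 0.3934, 0.4388, 0.4141, 0.4619, 1.5455, 1.8706]

beam 1: φ=-135°, α=120°
  direction (-0.5000, 0.8660); cell (1,4); t to first gridline: x 0.7600, y 0.6928 (then +2.0000 / +1.1547)
    (1,5) via y @ 0.6928
    (0,5) via x @ 0.7600  # hit
  → r_1 = 0.7600
beam 2: φ=-90°, α=165°
  direction (-0.9659, 0.2588); cell (1,4); t to first gridline: x 0.3934, y 2.3182 (then +1.0353 / +3.8637)
    (0,4) via x @ 0.3934  # hit
  → r_2 = 0.3934
beam 3: φ=-45°, α=210°
  direction (-0.8660, -0.5000); cell (1,4); t to first gridline: x 0.4388, y 0.8000 (then +1.1547 / +2.0000)
    (0,4) via x @ 0.4388  # hit
  → r_3 = 0.4388
beam 4: φ=0°, α=255°
  direction (-0.2588, -0.9659); cell (1,4); t to first gridline: x 1.4682, y 0.4141 (then +3.8637 / +1.0353)
    (1,3) via y @ 0.4141  # hit
  → r_4 = 0.4141
beam 5: φ=45°, α=300°
  direction (0.5000, -0.8660); cell (1,4); t to first gridline: x 1.2400, y 0.4619 (then +2.0000 / +1.1547)
    (1,3) via y @ 0.4619  # hit
  → r_5 = 0.4619
beam 6: φ=90°, α=345°
  direction (0.9659, -0.2588); cell (1,4); t to first gridline: x 0.6419, y 1.5455 (then +1.0353 / +3.8637)
    (2,4) via x @ 0.6419
    (2,3) via y @ 1.5455  # hit
  → r_6 = 1.5455
beam 7: φ=135°, α=30°
  direction (0.8660, 0.5000); cell (1,4); t to first gridline: x 0.7159, y 1.2000 (then +1.1547 / +2.0000)
    (2,4) via x @ 0.7159
    (2,5) via y @ 1.2000
    (3,5) via x @ 1.8706  # hit
  → r_7 = 1.8706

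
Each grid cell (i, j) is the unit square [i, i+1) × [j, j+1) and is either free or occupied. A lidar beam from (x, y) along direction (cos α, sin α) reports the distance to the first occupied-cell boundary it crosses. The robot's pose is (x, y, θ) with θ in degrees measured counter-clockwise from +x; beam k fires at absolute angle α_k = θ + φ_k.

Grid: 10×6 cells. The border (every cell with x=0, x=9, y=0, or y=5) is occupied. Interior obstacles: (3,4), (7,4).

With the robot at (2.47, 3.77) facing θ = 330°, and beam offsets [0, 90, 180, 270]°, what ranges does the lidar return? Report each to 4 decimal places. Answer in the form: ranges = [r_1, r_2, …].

ranges = [5.5400, 1.0600, 1.6974, 2.9400]

beam 1: φ=0°, α=330°
  d=(0.8660,-0.5000)  start (2,3)  tX=0.6120 tY=1.5400  stride 1/|dx|=1.1547 1/|dy|=2.0000
    cross x-line → (3,3), t=0.6120
    cross y-line → (3,2), t=1.5400
    cross x-line → (4,2), t=1.7667
    cross x-line → (5,2), t=2.9214
    cross y-line → (5,1), t=3.5400
    cross x-line → (6,1), t=4.0761
    cross x-line → (7,1), t=5.2308
    cross y-line → (7,0), t=5.5400 (wall)
  → r_1 = 5.5400
beam 2: φ=90°, α=60°
  d=(0.5000,0.8660)  start (2,3)  tX=1.0600 tY=0.2656  stride 1/|dx|=2.0000 1/|dy|=1.1547
    cross y-line → (2,4), t=0.2656
    cross x-line → (3,4), t=1.0600 (wall)
  → r_2 = 1.0600
beam 3: φ=180°, α=150°
  d=(-0.8660,0.5000)  start (2,3)  tX=0.5427 tY=0.4600  stride 1/|dx|=1.1547 1/|dy|=2.0000
    cross y-line → (2,4), t=0.4600
    cross x-line → (1,4), t=0.5427
    cross x-line → (0,4), t=1.6974 (wall)
  → r_3 = 1.6974
beam 4: φ=270°, α=240°
  d=(-0.5000,-0.8660)  start (2,3)  tX=0.9400 tY=0.8891  stride 1/|dx|=2.0000 1/|dy|=1.1547
    cross y-line → (2,2), t=0.8891
    cross x-line → (1,2), t=0.9400
    cross y-line → (1,1), t=2.0438
    cross x-line → (0,1), t=2.9400 (wall)
  → r_4 = 2.9400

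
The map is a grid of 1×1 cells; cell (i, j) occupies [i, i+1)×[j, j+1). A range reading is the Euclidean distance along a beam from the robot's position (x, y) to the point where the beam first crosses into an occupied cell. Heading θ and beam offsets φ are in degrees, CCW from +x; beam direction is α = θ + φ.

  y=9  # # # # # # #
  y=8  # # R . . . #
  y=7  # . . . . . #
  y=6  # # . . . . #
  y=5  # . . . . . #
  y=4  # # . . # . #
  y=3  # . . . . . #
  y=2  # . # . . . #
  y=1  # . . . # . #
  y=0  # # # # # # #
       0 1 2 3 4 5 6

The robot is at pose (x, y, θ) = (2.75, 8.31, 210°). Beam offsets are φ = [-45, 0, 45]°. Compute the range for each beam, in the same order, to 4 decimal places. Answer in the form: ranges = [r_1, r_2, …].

beam 1: φ=-45°, α=165°
  dir = (cos 165°, sin 165°) = (-0.9659, 0.2588); from cell (2,8)
  next x-line at t=0.7765, next y-line at t=2.6660; Δt_x=1.0353, Δt_y=3.8637
    x: enter (1,8) at t=0.7765 ← occupied
  → r_1 = 0.7765
beam 2: φ=0°, α=210°
  dir = (cos 210°, sin 210°) = (-0.8660, -0.5000); from cell (2,8)
  next x-line at t=0.8660, next y-line at t=0.6200; Δt_x=1.1547, Δt_y=2.0000
    y: enter (2,7) at t=0.6200
    x: enter (1,7) at t=0.8660
    x: enter (0,7) at t=2.0207 ← occupied
  → r_2 = 2.0207
beam 3: φ=45°, α=255°
  dir = (cos 255°, sin 255°) = (-0.2588, -0.9659); from cell (2,8)
  next x-line at t=2.8978, next y-line at t=0.3209; Δt_x=3.8637, Δt_y=1.0353
    y: enter (2,7) at t=0.3209
    y: enter (2,6) at t=1.3562
    y: enter (2,5) at t=2.3915
    x: enter (1,5) at t=2.8978
    y: enter (1,4) at t=3.4268 ← occupied
  → r_3 = 3.4268

ranges = [0.7765, 2.0207, 3.4268]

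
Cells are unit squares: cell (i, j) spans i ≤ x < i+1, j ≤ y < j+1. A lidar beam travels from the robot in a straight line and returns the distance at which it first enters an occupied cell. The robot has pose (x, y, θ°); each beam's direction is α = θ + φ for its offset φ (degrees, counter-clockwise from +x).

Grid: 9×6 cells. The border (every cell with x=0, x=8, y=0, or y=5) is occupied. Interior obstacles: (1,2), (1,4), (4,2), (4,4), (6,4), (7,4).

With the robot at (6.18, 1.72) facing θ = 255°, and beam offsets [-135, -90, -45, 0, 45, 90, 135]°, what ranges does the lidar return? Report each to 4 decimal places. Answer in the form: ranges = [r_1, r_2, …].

ranges = [2.6327, 1.2216, 1.4400, 0.7454, 0.8314, 1.8842, 2.1016]

beam 1: φ=-135°, α=120°
  dir = (cos 120°, sin 120°) = (-0.5000, 0.8660); from cell (6,1)
  next x-line at t=0.3600, next y-line at t=0.3233; Δt_x=2.0000, Δt_y=1.1547
    y: enter (6,2) at t=0.3233
    x: enter (5,2) at t=0.3600
    y: enter (5,3) at t=1.4780
    x: enter (4,3) at t=2.3600
    y: enter (4,4) at t=2.6327 ← occupied
  → r_1 = 2.6327
beam 2: φ=-90°, α=165°
  dir = (cos 165°, sin 165°) = (-0.9659, 0.2588); from cell (6,1)
  next x-line at t=0.1863, next y-line at t=1.0818; Δt_x=1.0353, Δt_y=3.8637
    x: enter (5,1) at t=0.1863
    y: enter (5,2) at t=1.0818
    x: enter (4,2) at t=1.2216 ← occupied
  → r_2 = 1.2216
beam 3: φ=-45°, α=210°
  dir = (cos 210°, sin 210°) = (-0.8660, -0.5000); from cell (6,1)
  next x-line at t=0.2078, next y-line at t=1.4400; Δt_x=1.1547, Δt_y=2.0000
    x: enter (5,1) at t=0.2078
    x: enter (4,1) at t=1.3625
    y: enter (4,0) at t=1.4400 ← occupied
  → r_3 = 1.4400
beam 4: φ=0°, α=255°
  dir = (cos 255°, sin 255°) = (-0.2588, -0.9659); from cell (6,1)
  next x-line at t=0.6955, next y-line at t=0.7454; Δt_x=3.8637, Δt_y=1.0353
    x: enter (5,1) at t=0.6955
    y: enter (5,0) at t=0.7454 ← occupied
  → r_4 = 0.7454
beam 5: φ=45°, α=300°
  dir = (cos 300°, sin 300°) = (0.5000, -0.8660); from cell (6,1)
  next x-line at t=1.6400, next y-line at t=0.8314; Δt_x=2.0000, Δt_y=1.1547
    y: enter (6,0) at t=0.8314 ← occupied
  → r_5 = 0.8314
beam 6: φ=90°, α=345°
  dir = (cos 345°, sin 345°) = (0.9659, -0.2588); from cell (6,1)
  next x-line at t=0.8489, next y-line at t=2.7819; Δt_x=1.0353, Δt_y=3.8637
    x: enter (7,1) at t=0.8489
    x: enter (8,1) at t=1.8842 ← occupied
  → r_6 = 1.8842
beam 7: φ=135°, α=30°
  dir = (cos 30°, sin 30°) = (0.8660, 0.5000); from cell (6,1)
  next x-line at t=0.9469, next y-line at t=0.5600; Δt_x=1.1547, Δt_y=2.0000
    y: enter (6,2) at t=0.5600
    x: enter (7,2) at t=0.9469
    x: enter (8,2) at t=2.1016 ← occupied
  → r_7 = 2.1016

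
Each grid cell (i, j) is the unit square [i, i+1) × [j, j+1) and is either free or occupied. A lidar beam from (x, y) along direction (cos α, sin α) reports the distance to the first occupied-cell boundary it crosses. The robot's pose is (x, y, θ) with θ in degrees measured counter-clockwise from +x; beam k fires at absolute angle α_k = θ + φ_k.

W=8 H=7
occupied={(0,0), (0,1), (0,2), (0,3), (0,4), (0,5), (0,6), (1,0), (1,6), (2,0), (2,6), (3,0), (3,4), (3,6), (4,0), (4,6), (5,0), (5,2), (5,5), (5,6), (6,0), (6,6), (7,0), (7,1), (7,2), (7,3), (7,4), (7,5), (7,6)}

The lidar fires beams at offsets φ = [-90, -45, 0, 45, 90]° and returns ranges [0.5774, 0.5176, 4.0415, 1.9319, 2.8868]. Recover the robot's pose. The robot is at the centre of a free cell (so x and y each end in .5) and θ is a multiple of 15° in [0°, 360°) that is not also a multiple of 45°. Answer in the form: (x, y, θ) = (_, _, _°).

Candidates: 27 free-cell centres × 16 headings = 432 poses. Raycast each; keep the one whose scan matches to 4 dp.
  (4.5, 5.5, 195°): beam 1 = 0.5176 ≠ 0.5774 ✗
  (5.5, 4.5, 165°): beam 1 = 0.5176 ≠ 0.5774 ✗
  (2.5, 2.5, 150°): beam 1 = 1.7321 ≠ 0.5774 ✗
  (1.5, 1.5, 15°): beam 1 = 0.5176 ≠ 0.5774 ✗
  (1.5, 1.5, 210°): beam 1 = 1.0000 ≠ 0.5774 ✗
  …
  (4.5, 4.5, 240°): r_1=0.5774, r_2=0.5176, r_3=4.0415, r_4=1.9319, r_5=2.8868 — all match ✓
No second candidate reproduces the full scan.

(x, y, θ) = (4.5, 4.5, 240°)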